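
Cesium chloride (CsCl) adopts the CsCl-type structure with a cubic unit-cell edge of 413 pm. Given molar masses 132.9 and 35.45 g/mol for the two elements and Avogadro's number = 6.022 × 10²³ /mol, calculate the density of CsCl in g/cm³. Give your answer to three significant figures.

3.97 g/cm³

The CsCl-type structure contains Z = 1 formula unit per cell; M(CsCl) = 132.9 + 35.45 = 168.35 g/mol.
a³ = (4.130 × 10^-8 cm)³ = 7.044 × 10^-23 cm³.
ρ = 1 × 168.35 / (6.022 × 10²³ × 7.044 × 10^-23) = 3.968 g/cm³.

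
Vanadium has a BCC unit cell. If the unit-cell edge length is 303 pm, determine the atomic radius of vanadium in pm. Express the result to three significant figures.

In a BCC lattice, atoms touch along the body diagonal, so √3·a = 4r.
r = √3·a/4 = 1.7321 × 303 / 4 = 131 pm.

131 pm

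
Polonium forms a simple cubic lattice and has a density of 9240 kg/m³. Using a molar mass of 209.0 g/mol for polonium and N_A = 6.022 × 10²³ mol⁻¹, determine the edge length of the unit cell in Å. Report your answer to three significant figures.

3.35 Å

With Z = 1 atom per simple cubic cell, a³ = Z·M/(N_A·ρ) = 1 × 209.0 / (6.022 × 10²³ × 9.240 g/cm³) = 3.756 × 10^-23 cm³.
a = (3.756 × 10^-23)^(1/3) = 3.349 × 10^-8 cm = 3.35 Å.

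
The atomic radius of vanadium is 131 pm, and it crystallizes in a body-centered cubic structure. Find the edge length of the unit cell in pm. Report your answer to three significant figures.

In a BCC lattice, atoms touch along the body diagonal, so √3·a = 4r.
a = 4r/√3 = 4 × 131 / 1.7321 = 303 pm.

303 pm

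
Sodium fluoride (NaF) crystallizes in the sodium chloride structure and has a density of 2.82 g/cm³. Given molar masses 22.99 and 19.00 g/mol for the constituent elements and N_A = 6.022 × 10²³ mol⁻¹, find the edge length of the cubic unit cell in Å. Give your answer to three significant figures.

M(NaF) = 41.99 g/mol; Z = 4 formula units per cell.
a³ = Z·M/(N_A·ρ) = 4 × 41.99 / (6.022 × 10²³ × 2.82) = 9.890 × 10^-23 cm³, so a = 4.625 × 10^-8 cm = 4.62 Å.

4.62 Å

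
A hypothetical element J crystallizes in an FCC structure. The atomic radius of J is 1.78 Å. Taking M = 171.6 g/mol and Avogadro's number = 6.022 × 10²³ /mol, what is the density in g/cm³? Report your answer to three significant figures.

In an FCC lattice, atoms touch along the face diagonal, so √2·a = 4r, giving a = 5.035 Å = 5.035 × 10^-8 cm.
With Z = 4, ρ = Z·M/(N_A·a³) = 4 × 171.6 / (6.022 × 10²³ × 1.276 × 10^-22) = 8.932 g/cm³.

8.93 g/cm³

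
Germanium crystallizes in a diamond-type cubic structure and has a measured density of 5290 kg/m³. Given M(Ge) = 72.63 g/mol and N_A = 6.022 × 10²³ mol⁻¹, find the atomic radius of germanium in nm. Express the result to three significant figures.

0.123 nm

For a diamond cubic cell (Z = 8), a³ = Z·M/(N_A·ρ) = 8 × 72.63 / (6.022 × 10²³ × 5.290) = 1.824 × 10^-22 cm³, so a = 5.671 × 10^-8 cm = 0.5671 nm.
Nearest neighbors lie along the body diagonal with √3·a = 8r, so r = 0.2165 × a = 0.123 nm.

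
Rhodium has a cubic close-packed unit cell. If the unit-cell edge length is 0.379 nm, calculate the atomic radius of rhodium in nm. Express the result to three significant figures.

In an FCC lattice, atoms touch along the face diagonal, so √2·a = 4r.
r = √2·a/4 = 1.4142 × 0.379 / 4 = 0.134 nm.

0.134 nm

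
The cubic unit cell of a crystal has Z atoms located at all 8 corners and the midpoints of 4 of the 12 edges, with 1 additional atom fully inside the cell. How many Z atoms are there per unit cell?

3

Corner atoms are shared by 8 cells (1/8 each), edge atoms by 4 (1/4 each), interior atoms are unshared.
Net atoms = 8 × 1/8 + 4 × 1/4 + 1 = 1 + 1 + 1 = 3.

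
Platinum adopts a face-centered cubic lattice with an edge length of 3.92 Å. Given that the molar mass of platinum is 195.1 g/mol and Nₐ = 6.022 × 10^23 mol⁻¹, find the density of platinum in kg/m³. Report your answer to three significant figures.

21500 kg/m³

An FCC unit cell contains Z = 4 atoms.
Cell volume: a³ = (3.92 Å)³ = (3.920 × 10^-8 cm)³ = 6.024 × 10^-23 cm³.
ρ = Z·M/(N_A·a³) = 4 × 195.1 / (6.022 × 10²³ × 6.024 × 10^-23) = 21.51 g/cm³ = 21500 kg/m³.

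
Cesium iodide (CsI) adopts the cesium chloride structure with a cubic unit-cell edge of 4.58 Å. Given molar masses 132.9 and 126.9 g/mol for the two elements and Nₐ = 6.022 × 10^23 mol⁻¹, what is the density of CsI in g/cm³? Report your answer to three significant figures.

4.49 g/cm³

The cesium chloride structure contains Z = 1 formula unit per cell; M(CsI) = 132.9 + 126.9 = 259.8 g/mol.
a³ = (4.580 × 10^-8 cm)³ = 9.607 × 10^-23 cm³.
ρ = 1 × 259.8 / (6.022 × 10²³ × 9.607 × 10^-23) = 4.491 g/cm³.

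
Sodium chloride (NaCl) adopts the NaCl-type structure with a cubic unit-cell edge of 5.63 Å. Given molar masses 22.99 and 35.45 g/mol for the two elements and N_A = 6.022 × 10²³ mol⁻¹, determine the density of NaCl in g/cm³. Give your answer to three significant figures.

The NaCl-type structure contains Z = 4 formula units per cell; M(NaCl) = 22.99 + 35.45 = 58.44 g/mol.
a³ = (5.630 × 10^-8 cm)³ = 1.785 × 10^-22 cm³.
ρ = 4 × 58.44 / (6.022 × 10²³ × 1.785 × 10^-22) = 2.175 g/cm³.

2.18 g/cm³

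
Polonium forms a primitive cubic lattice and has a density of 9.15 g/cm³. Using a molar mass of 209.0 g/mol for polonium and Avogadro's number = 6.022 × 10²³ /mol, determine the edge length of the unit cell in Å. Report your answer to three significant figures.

3.36 Å

With Z = 1 atom per simple cubic cell, a³ = Z·M/(N_A·ρ) = 1 × 209.0 / (6.022 × 10²³ × 9.150 g/cm³) = 3.793 × 10^-23 cm³.
a = (3.793 × 10^-23)^(1/3) = 3.360 × 10^-8 cm = 3.36 Å.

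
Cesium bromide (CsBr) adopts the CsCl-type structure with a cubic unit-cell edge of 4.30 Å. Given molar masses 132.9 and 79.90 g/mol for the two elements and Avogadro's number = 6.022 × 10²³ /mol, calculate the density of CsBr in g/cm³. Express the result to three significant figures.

4.44 g/cm³

The CsCl-type structure contains Z = 1 formula unit per cell; M(CsBr) = 132.9 + 79.90 = 212.8 g/mol.
a³ = (4.300 × 10^-8 cm)³ = 7.951 × 10^-23 cm³.
ρ = 1 × 212.8 / (6.022 × 10²³ × 7.951 × 10^-23) = 4.445 g/cm³.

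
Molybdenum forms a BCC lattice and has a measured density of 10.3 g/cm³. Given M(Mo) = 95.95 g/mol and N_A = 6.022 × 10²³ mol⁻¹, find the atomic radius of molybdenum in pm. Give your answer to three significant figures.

For a BCC cell (Z = 2), a³ = Z·M/(N_A·ρ) = 2 × 95.95 / (6.022 × 10²³ × 10.30) = 3.094 × 10^-23 cm³, so a = 3.139 × 10^-8 cm = 313.9 pm.
Atoms touch along the body diagonal, so √3·a = 4r, so r = 0.4330 × a = 136 pm.

136 pm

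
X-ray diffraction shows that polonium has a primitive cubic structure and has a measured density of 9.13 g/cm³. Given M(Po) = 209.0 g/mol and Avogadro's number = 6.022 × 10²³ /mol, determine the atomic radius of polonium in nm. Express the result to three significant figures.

0.168 nm

For a simple cubic cell (Z = 1), a³ = Z·M/(N_A·ρ) = 1 × 209.0 / (6.022 × 10²³ × 9.130) = 3.801 × 10^-23 cm³, so a = 3.362 × 10^-8 cm = 0.3362 nm.
Atoms touch along the cell edge, so a = 2r, so r = 0.5000 × a = 0.168 nm.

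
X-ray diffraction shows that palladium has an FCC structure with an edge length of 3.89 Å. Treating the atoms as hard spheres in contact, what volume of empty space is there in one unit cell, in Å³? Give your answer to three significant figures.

In an FCC lattice atoms touch along the face diagonal, so √2·a = 4r, so r = 0.3536a = 1.375 Å.
V_cell = a³ = 58.86 Å³; V_atoms = 4 × (4/3)πr³ = 43.59 Å³.
Empty space = 58.86 − 43.59 = 15.3 Å³.

15.3 Å³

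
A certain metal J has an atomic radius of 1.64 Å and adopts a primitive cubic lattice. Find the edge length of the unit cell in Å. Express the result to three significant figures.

In a simple cubic lattice, atoms touch along the cell edge, so a = 2r.
a = 2r = 2 × 1.64 = 3.28 Å.

3.28 Å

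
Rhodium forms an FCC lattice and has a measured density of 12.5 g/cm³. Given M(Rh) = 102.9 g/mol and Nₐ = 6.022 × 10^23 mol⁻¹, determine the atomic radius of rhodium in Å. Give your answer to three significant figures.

For an FCC cell (Z = 4), a³ = Z·M/(N_A·ρ) = 4 × 102.9 / (6.022 × 10²³ × 12.50) = 5.468 × 10^-23 cm³, so a = 3.796 × 10^-8 cm = 3.796 Å.
Atoms touch along the face diagonal, so √2·a = 4r, so r = 0.3536 × a = 1.34 Å.

1.34 Å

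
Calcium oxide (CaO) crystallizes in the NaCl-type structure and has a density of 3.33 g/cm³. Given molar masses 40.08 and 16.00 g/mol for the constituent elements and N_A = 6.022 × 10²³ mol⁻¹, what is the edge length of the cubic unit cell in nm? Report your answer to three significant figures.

0.482 nm

M(CaO) = 56.08 g/mol; Z = 4 formula units per cell.
a³ = Z·M/(N_A·ρ) = 4 × 56.08 / (6.022 × 10²³ × 3.33) = 1.119 × 10^-22 cm³, so a = 4.818 × 10^-8 cm = 0.482 nm.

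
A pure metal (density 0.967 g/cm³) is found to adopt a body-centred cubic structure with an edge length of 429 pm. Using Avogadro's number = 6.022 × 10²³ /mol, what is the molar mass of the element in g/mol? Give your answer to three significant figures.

A BCC cell has Z = 2 atoms; a = 4.290 × 10^-8 cm.
M = ρ·N_A·a³/Z = 0.967 × 6.022 × 10²³ × 7.895 × 10^-23 / 2 = 23.0 g/mol.

23.0 g/mol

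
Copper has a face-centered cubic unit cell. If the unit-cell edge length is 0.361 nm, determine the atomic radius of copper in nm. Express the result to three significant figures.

0.128 nm

In an FCC lattice, atoms touch along the face diagonal, so √2·a = 4r.
r = √2·a/4 = 1.4142 × 0.361 / 4 = 0.128 nm.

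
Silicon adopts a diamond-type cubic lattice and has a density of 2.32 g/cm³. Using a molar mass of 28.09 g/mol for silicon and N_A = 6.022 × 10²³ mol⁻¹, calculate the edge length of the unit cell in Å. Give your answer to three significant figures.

With Z = 8 atoms per diamond cubic cell, a³ = Z·M/(N_A·ρ) = 8 × 28.09 / (6.022 × 10²³ × 2.320 g/cm³) = 1.608 × 10^-22 cm³.
a = (1.608 × 10^-22)^(1/3) = 5.438 × 10^-8 cm = 5.44 Å.

5.44 Å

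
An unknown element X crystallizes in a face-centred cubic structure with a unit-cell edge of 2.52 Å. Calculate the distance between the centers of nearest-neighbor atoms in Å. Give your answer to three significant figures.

1.78 Å

In an FCC structure, atoms touch along the face diagonal, so √2·a = 4r; the nearest-neighbor distance equals 2r = 0.7071·a.
d = 0.7071 × 2.52 = 1.78 Å.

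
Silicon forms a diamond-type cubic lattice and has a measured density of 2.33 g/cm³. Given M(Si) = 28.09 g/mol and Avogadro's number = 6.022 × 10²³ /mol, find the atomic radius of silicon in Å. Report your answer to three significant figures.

For a diamond cubic cell (Z = 8), a³ = Z·M/(N_A·ρ) = 8 × 28.09 / (6.022 × 10²³ × 2.330) = 1.602 × 10^-22 cm³, so a = 5.431 × 10^-8 cm = 5.431 Å.
Nearest neighbors lie along the body diagonal with √3·a = 8r, so r = 0.2165 × a = 1.18 Å.

1.18 Å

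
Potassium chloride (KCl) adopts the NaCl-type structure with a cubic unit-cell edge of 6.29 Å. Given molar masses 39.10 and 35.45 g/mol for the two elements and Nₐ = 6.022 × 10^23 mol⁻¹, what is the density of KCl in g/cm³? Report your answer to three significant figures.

The NaCl-type structure contains Z = 4 formula units per cell; M(KCl) = 39.10 + 35.45 = 74.55 g/mol.
a³ = (6.290 × 10^-8 cm)³ = 2.489 × 10^-22 cm³.
ρ = 4 × 74.55 / (6.022 × 10²³ × 2.489 × 10^-22) = 1.990 g/cm³.

1.99 g/cm³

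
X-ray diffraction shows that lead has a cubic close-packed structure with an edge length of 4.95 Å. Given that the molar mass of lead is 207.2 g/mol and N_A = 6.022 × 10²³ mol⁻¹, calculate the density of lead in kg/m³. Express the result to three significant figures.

An FCC unit cell contains Z = 4 atoms.
Cell volume: a³ = (4.95 Å)³ = (4.950 × 10^-8 cm)³ = 1.213 × 10^-22 cm³.
ρ = Z·M/(N_A·a³) = 4 × 207.2 / (6.022 × 10²³ × 1.213 × 10^-22) = 11.35 g/cm³ = 11300 kg/m³.

11300 kg/m³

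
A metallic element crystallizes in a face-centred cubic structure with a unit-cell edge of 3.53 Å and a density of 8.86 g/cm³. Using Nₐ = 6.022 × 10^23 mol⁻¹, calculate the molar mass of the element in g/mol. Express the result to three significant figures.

An FCC cell has Z = 4 atoms; a = 3.530 × 10^-8 cm.
M = ρ·N_A·a³/Z = 8.86 × 6.022 × 10²³ × 4.399 × 10^-23 / 4 = 58.7 g/mol.

58.7 g/mol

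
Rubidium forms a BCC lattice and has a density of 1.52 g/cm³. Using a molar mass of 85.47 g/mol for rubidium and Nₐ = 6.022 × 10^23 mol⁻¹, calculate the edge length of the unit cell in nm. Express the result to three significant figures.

With Z = 2 atoms per BCC cell, a³ = Z·M/(N_A·ρ) = 2 × 85.47 / (6.022 × 10²³ × 1.520 g/cm³) = 1.867 × 10^-22 cm³.
a = (1.867 × 10^-22)^(1/3) = 5.716 × 10^-8 cm = 0.572 nm.

0.572 nm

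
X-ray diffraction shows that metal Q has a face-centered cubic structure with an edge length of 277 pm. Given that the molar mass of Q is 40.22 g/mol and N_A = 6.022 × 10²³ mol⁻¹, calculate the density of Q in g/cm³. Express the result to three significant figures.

12.6 g/cm³

An FCC unit cell contains Z = 4 atoms.
Cell volume: a³ = (277 pm)³ = (2.770 × 10^-8 cm)³ = 2.125 × 10^-23 cm³.
ρ = Z·M/(N_A·a³) = 4 × 40.22 / (6.022 × 10²³ × 2.125 × 10^-23) = 12.57 g/cm³.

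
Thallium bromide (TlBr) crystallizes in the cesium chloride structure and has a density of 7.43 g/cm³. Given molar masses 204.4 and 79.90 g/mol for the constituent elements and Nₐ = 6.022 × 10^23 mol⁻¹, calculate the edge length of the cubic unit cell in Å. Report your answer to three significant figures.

M(TlBr) = 284.3 g/mol; Z = 1 formula unit per cell.
a³ = Z·M/(N_A·ρ) = 1 × 284.3 / (6.022 × 10²³ × 7.43) = 6.354 × 10^-23 cm³, so a = 3.990 × 10^-8 cm = 3.99 Å.

3.99 Å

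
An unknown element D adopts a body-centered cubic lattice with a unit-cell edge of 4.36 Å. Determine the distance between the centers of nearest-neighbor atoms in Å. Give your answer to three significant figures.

In a BCC structure, atoms touch along the body diagonal, so √3·a = 4r; the nearest-neighbor distance equals 2r = 0.8660·a.
d = 0.8660 × 4.36 = 3.78 Å.

3.78 Å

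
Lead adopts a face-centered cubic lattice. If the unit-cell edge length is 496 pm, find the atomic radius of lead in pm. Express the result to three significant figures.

175 pm

In an FCC lattice, atoms touch along the face diagonal, so √2·a = 4r.
r = √2·a/4 = 1.4142 × 496 / 4 = 175 pm.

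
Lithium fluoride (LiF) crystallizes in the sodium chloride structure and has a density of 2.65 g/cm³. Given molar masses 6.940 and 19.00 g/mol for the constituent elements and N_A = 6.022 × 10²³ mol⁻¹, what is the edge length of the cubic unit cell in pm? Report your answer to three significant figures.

M(LiF) = 25.94 g/mol; Z = 4 formula units per cell.
a³ = Z·M/(N_A·ρ) = 4 × 25.94 / (6.022 × 10²³ × 2.65) = 6.502 × 10^-23 cm³, so a = 4.021 × 10^-8 cm = 402 pm.

402 pm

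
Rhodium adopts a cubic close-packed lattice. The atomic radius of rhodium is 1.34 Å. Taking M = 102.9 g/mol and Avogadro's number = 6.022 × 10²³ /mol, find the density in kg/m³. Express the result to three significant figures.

In an FCC lattice, atoms touch along the face diagonal, so √2·a = 4r, giving a = 3.790 Å = 3.790 × 10^-8 cm.
With Z = 4, ρ = Z·M/(N_A·a³) = 4 × 102.9 / (6.022 × 10²³ × 5.444 × 10^-23) = 12.55 g/cm³ = 12600 kg/m³.

12600 kg/m³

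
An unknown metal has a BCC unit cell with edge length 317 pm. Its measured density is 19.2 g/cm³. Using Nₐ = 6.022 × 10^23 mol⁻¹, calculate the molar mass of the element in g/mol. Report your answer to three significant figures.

184 g/mol

A BCC cell has Z = 2 atoms; a = 3.170 × 10^-8 cm.
M = ρ·N_A·a³/Z = 19.2 × 6.022 × 10²³ × 3.186 × 10^-23 / 2 = 184 g/mol.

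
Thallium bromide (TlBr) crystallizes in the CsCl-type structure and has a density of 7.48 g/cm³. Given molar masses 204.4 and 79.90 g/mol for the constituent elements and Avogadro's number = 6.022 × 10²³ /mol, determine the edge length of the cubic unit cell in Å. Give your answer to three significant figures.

3.98 Å

M(TlBr) = 284.3 g/mol; Z = 1 formula unit per cell.
a³ = Z·M/(N_A·ρ) = 1 × 284.3 / (6.022 × 10²³ × 7.48) = 6.312 × 10^-23 cm³, so a = 3.981 × 10^-8 cm = 3.98 Å.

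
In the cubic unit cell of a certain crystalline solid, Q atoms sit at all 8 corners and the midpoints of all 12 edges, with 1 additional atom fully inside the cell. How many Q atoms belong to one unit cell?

Corner atoms are shared by 8 cells (1/8 each), edge atoms by 4 (1/4 each), interior atoms are unshared.
Net atoms = 8 × 1/8 + 12 × 1/4 + 1 = 1 + 3 + 1 = 5.

5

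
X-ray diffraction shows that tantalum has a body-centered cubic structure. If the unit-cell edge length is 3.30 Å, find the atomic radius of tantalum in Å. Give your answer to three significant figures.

In a BCC lattice, atoms touch along the body diagonal, so √3·a = 4r.
r = √3·a/4 = 1.7321 × 3.30 / 4 = 1.43 Å.

1.43 Å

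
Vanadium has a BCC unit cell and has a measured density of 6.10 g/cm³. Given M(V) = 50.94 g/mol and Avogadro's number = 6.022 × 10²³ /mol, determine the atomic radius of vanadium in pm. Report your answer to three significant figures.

For a BCC cell (Z = 2), a³ = Z·M/(N_A·ρ) = 2 × 50.94 / (6.022 × 10²³ × 6.100) = 2.773 × 10^-23 cm³, so a = 3.027 × 10^-8 cm = 302.7 pm.
Atoms touch along the body diagonal, so √3·a = 4r, so r = 0.4330 × a = 131 pm.

131 pm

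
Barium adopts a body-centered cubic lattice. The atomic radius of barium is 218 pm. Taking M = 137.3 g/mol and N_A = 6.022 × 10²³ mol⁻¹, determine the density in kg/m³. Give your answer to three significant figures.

In a BCC lattice, atoms touch along the body diagonal, so √3·a = 4r, giving a = 503.4 pm = 5.034 × 10^-8 cm.
With Z = 2, ρ = Z·M/(N_A·a³) = 2 × 137.3 / (6.022 × 10²³ × 1.276 × 10^-22) = 3.573 g/cm³ = 3570 kg/m³.

3570 kg/m³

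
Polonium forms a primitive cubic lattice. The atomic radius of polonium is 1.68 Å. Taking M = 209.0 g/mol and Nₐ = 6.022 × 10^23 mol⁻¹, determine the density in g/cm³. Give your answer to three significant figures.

9.15 g/cm³

In a simple cubic lattice, atoms touch along the cell edge, so a = 2r, giving a = 3.360 Å = 3.360 × 10^-8 cm.
With Z = 1, ρ = Z·M/(N_A·a³) = 1 × 209.0 / (6.022 × 10²³ × 3.793 × 10^-23) = 9.149 g/cm³.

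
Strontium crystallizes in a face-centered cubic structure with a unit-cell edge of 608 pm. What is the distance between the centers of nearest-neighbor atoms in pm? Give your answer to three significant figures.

430 pm

In an FCC structure, atoms touch along the face diagonal, so √2·a = 4r; the nearest-neighbor distance equals 2r = 0.7071·a.
d = 0.7071 × 608 = 430 pm.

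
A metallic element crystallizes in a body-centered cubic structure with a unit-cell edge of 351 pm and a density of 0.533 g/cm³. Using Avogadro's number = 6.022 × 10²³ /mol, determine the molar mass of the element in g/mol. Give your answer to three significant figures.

A BCC cell has Z = 2 atoms; a = 3.510 × 10^-8 cm.
M = ρ·N_A·a³/Z = 0.533 × 6.022 × 10²³ × 4.324 × 10^-23 / 2 = 6.94 g/mol.

6.94 g/mol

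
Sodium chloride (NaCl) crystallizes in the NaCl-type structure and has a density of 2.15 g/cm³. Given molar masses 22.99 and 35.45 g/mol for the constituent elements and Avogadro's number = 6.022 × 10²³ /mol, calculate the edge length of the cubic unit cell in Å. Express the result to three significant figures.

5.65 Å

M(NaCl) = 58.44 g/mol; Z = 4 formula units per cell.
a³ = Z·M/(N_A·ρ) = 4 × 58.44 / (6.022 × 10²³ × 2.15) = 1.805 × 10^-22 cm³, so a = 5.652 × 10^-8 cm = 5.65 Å.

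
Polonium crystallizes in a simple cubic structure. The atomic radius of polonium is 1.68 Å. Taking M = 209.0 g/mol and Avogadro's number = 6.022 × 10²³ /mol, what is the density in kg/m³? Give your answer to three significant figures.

In a simple cubic lattice, atoms touch along the cell edge, so a = 2r, giving a = 3.360 Å = 3.360 × 10^-8 cm.
With Z = 1, ρ = Z·M/(N_A·a³) = 1 × 209.0 / (6.022 × 10²³ × 3.793 × 10^-23) = 9.149 g/cm³ = 9150 kg/m³.

9150 kg/m³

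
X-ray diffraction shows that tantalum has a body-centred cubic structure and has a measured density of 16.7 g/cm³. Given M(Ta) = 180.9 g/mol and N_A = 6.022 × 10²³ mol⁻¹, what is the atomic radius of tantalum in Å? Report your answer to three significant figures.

For a BCC cell (Z = 2), a³ = Z·M/(N_A·ρ) = 2 × 180.9 / (6.022 × 10²³ × 16.70) = 3.598 × 10^-23 cm³, so a = 3.301 × 10^-8 cm = 3.301 Å.
Atoms touch along the body diagonal, so √3·a = 4r, so r = 0.4330 × a = 1.43 Å.

1.43 Å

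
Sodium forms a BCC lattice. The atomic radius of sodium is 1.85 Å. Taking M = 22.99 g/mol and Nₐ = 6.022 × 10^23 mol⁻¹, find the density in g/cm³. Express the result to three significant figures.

In a BCC lattice, atoms touch along the body diagonal, so √3·a = 4r, giving a = 4.272 Å = 4.272 × 10^-8 cm.
With Z = 2, ρ = Z·M/(N_A·a³) = 2 × 22.99 / (6.022 × 10²³ × 7.799 × 10^-23) = 0.9791 g/cm³.

0.979 g/cm³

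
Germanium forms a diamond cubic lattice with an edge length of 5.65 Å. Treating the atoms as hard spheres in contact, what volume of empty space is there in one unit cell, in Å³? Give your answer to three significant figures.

In a diamond cubic lattice nearest neighbors lie along the body diagonal with √3·a = 8r, so r = 0.2165a = 1.223 Å.
V_cell = a³ = 180.4 Å³; V_atoms = 8 × (4/3)πr³ = 61.34 Å³.
Empty space = 180.4 − 61.34 = 119 Å³.

119 Å³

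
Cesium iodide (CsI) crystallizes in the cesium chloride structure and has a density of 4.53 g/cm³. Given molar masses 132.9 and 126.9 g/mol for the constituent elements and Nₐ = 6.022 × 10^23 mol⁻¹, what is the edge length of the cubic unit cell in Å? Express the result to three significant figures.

4.57 Å

M(CsI) = 259.8 g/mol; Z = 1 formula unit per cell.
a³ = Z·M/(N_A·ρ) = 1 × 259.8 / (6.022 × 10²³ × 4.53) = 9.524 × 10^-23 cm³, so a = 4.567 × 10^-8 cm = 4.57 Å.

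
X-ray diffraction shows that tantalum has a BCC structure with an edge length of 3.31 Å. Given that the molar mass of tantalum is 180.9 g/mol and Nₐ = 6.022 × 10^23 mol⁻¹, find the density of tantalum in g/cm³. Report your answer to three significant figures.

A BCC unit cell contains Z = 2 atoms.
Cell volume: a³ = (3.31 Å)³ = (3.310 × 10^-8 cm)³ = 3.626 × 10^-23 cm³.
ρ = Z·M/(N_A·a³) = 2 × 180.9 / (6.022 × 10²³ × 3.626 × 10^-23) = 16.57 g/cm³.

16.6 g/cm³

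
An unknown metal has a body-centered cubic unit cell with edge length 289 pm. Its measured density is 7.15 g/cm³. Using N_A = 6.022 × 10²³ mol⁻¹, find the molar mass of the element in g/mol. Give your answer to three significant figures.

52.0 g/mol

A BCC cell has Z = 2 atoms; a = 2.890 × 10^-8 cm.
M = ρ·N_A·a³/Z = 7.15 × 6.022 × 10²³ × 2.414 × 10^-23 / 2 = 52.0 g/mol.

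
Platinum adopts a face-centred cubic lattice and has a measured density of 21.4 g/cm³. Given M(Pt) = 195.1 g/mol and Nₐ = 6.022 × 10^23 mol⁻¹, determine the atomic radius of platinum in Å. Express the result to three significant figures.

1.39 Å

For an FCC cell (Z = 4), a³ = Z·M/(N_A·ρ) = 4 × 195.1 / (6.022 × 10²³ × 21.40) = 6.056 × 10^-23 cm³, so a = 3.927 × 10^-8 cm = 3.927 Å.
Atoms touch along the face diagonal, so √2·a = 4r, so r = 0.3536 × a = 1.39 Å.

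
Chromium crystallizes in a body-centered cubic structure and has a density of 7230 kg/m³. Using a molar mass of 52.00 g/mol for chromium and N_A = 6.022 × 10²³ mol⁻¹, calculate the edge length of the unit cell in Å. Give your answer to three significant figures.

With Z = 2 atoms per BCC cell, a³ = Z·M/(N_A·ρ) = 2 × 52.00 / (6.022 × 10²³ × 7.230 g/cm³) = 2.389 × 10^-23 cm³.
a = (2.389 × 10^-23)^(1/3) = 2.880 × 10^-8 cm = 2.88 Å.

2.88 Å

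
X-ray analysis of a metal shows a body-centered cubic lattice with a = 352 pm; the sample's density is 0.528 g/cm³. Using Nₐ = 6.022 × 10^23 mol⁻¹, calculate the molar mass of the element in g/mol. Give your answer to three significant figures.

A BCC cell has Z = 2 atoms; a = 3.520 × 10^-8 cm.
M = ρ·N_A·a³/Z = 0.528 × 6.022 × 10²³ × 4.361 × 10^-23 / 2 = 6.93 g/mol.

6.93 g/mol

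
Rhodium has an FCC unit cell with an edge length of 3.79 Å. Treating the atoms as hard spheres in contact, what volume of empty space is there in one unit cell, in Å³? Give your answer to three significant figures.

In an FCC lattice atoms touch along the face diagonal, so √2·a = 4r, so r = 0.3536a = 1.340 Å.
V_cell = a³ = 54.44 Å³; V_atoms = 4 × (4/3)πr³ = 40.31 Å³.
Empty space = 54.44 − 40.31 = 14.1 Å³.

14.1 Å³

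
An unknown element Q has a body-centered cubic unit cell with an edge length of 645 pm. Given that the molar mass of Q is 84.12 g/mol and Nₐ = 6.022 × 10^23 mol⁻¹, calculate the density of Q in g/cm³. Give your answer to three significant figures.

1.04 g/cm³

A BCC unit cell contains Z = 2 atoms.
Cell volume: a³ = (645 pm)³ = (6.450 × 10^-8 cm)³ = 2.683 × 10^-22 cm³.
ρ = Z·M/(N_A·a³) = 2 × 84.12 / (6.022 × 10²³ × 2.683 × 10^-22) = 1.041 g/cm³.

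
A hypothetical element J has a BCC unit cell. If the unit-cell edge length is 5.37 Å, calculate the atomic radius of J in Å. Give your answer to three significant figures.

In a BCC lattice, atoms touch along the body diagonal, so √3·a = 4r.
r = √3·a/4 = 1.7321 × 5.37 / 4 = 2.33 Å.

2.33 Å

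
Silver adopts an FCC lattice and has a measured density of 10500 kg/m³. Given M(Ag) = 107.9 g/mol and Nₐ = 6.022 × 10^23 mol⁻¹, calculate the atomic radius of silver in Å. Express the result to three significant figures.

1.44 Å

For an FCC cell (Z = 4), a³ = Z·M/(N_A·ρ) = 4 × 107.9 / (6.022 × 10²³ × 10.50) = 6.826 × 10^-23 cm³, so a = 4.087 × 10^-8 cm = 4.087 Å.
Atoms touch along the face diagonal, so √2·a = 4r, so r = 0.3536 × a = 1.44 Å.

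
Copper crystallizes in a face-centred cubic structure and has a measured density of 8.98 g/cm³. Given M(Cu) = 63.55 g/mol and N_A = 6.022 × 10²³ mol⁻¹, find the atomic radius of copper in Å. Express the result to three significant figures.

For an FCC cell (Z = 4), a³ = Z·M/(N_A·ρ) = 4 × 63.55 / (6.022 × 10²³ × 8.980) = 4.701 × 10^-23 cm³, so a = 3.609 × 10^-8 cm = 3.609 Å.
Atoms touch along the face diagonal, so √2·a = 4r, so r = 0.3536 × a = 1.28 Å.

1.28 Å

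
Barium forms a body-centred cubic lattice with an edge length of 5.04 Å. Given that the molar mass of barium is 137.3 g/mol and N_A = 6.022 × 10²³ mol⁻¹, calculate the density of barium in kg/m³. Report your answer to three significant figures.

A BCC unit cell contains Z = 2 atoms.
Cell volume: a³ = (5.04 Å)³ = (5.040 × 10^-8 cm)³ = 1.280 × 10^-22 cm³.
ρ = Z·M/(N_A·a³) = 2 × 137.3 / (6.022 × 10²³ × 1.280 × 10^-22) = 3.562 g/cm³ = 3560 kg/m³.

3560 kg/m³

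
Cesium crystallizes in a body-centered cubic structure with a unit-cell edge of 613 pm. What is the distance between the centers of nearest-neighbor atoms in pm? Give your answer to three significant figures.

531 pm

In a BCC structure, atoms touch along the body diagonal, so √3·a = 4r; the nearest-neighbor distance equals 2r = 0.8660·a.
d = 0.8660 × 613 = 531 pm.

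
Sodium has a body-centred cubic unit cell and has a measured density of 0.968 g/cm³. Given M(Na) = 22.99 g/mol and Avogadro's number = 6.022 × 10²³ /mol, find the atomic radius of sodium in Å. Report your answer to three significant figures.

For a BCC cell (Z = 2), a³ = Z·M/(N_A·ρ) = 2 × 22.99 / (6.022 × 10²³ × 0.9680) = 7.888 × 10^-23 cm³, so a = 4.289 × 10^-8 cm = 4.289 Å.
Atoms touch along the body diagonal, so √3·a = 4r, so r = 0.4330 × a = 1.86 Å.

1.86 Å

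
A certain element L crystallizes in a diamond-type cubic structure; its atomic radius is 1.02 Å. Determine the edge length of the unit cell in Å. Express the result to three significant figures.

In a diamond cubic lattice, nearest neighbors lie along the body diagonal with √3·a = 8r.
a = 8r/√3 = 8 × 1.02 / 1.7321 = 4.71 Å.

4.71 Å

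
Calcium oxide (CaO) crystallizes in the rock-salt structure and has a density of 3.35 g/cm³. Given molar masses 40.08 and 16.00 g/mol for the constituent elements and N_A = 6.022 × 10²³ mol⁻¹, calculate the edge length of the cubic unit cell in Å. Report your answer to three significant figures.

M(CaO) = 56.08 g/mol; Z = 4 formula units per cell.
a³ = Z·M/(N_A·ρ) = 4 × 56.08 / (6.022 × 10²³ × 3.35) = 1.112 × 10^-22 cm³, so a = 4.809 × 10^-8 cm = 4.81 Å.

4.81 Å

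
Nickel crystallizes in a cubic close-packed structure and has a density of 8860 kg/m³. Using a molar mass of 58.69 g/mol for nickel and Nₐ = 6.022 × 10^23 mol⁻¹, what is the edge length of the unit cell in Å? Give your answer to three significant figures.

With Z = 4 atoms per FCC cell, a³ = Z·M/(N_A·ρ) = 4 × 58.69 / (6.022 × 10²³ × 8.860 g/cm³) = 4.400 × 10^-23 cm³.
a = (4.400 × 10^-23)^(1/3) = 3.530 × 10^-8 cm = 3.53 Å.

3.53 Å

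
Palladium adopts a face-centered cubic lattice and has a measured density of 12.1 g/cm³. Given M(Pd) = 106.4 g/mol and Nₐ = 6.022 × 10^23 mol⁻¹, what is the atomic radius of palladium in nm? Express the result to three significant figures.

0.137 nm

For an FCC cell (Z = 4), a³ = Z·M/(N_A·ρ) = 4 × 106.4 / (6.022 × 10²³ × 12.10) = 5.841 × 10^-23 cm³, so a = 3.880 × 10^-8 cm = 0.3880 nm.
Atoms touch along the face diagonal, so √2·a = 4r, so r = 0.3536 × a = 0.137 nm.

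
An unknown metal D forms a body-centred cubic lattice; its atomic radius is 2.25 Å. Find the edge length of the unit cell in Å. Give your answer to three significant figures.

5.20 Å

In a BCC lattice, atoms touch along the body diagonal, so √3·a = 4r.
a = 4r/√3 = 4 × 2.25 / 1.7321 = 5.20 Å.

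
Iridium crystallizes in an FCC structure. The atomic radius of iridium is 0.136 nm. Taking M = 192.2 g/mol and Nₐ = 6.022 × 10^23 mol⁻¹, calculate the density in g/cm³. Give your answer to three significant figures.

In an FCC lattice, atoms touch along the face diagonal, so √2·a = 4r, giving a = 0.3847 nm = 3.847 × 10^-8 cm.
With Z = 4, ρ = Z·M/(N_A·a³) = 4 × 192.2 / (6.022 × 10²³ × 5.692 × 10^-23) = 22.43 g/cm³.

22.4 g/cm³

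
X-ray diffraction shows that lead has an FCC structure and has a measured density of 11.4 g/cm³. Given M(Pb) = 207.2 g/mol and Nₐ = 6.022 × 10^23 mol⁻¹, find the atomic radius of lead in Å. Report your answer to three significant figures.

For an FCC cell (Z = 4), a³ = Z·M/(N_A·ρ) = 4 × 207.2 / (6.022 × 10²³ × 11.40) = 1.207 × 10^-22 cm³, so a = 4.942 × 10^-8 cm = 4.942 Å.
Atoms touch along the face diagonal, so √2·a = 4r, so r = 0.3536 × a = 1.75 Å.

1.75 Å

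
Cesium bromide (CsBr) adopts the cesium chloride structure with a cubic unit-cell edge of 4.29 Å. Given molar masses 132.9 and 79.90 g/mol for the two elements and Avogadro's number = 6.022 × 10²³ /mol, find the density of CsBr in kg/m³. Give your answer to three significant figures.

4480 kg/m³

The cesium chloride structure contains Z = 1 formula unit per cell; M(CsBr) = 132.9 + 79.90 = 212.8 g/mol.
a³ = (4.290 × 10^-8 cm)³ = 7.895 × 10^-23 cm³.
ρ = 1 × 212.8 / (6.022 × 10²³ × 7.895 × 10^-23) = 4.476 g/cm³ = 4480 kg/m³.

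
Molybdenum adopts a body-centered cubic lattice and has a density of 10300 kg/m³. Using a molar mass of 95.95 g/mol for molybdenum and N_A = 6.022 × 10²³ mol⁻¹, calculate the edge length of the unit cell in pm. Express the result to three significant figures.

With Z = 2 atoms per BCC cell, a³ = Z·M/(N_A·ρ) = 2 × 95.95 / (6.022 × 10²³ × 10.30 g/cm³) = 3.094 × 10^-23 cm³.
a = (3.094 × 10^-23)^(1/3) = 3.139 × 10^-8 cm = 314 pm.

314 pm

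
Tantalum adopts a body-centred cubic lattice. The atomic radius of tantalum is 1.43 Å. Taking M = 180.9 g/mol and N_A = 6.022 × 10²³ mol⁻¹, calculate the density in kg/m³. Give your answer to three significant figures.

16700 kg/m³

In a BCC lattice, atoms touch along the body diagonal, so √3·a = 4r, giving a = 3.302 Å = 3.302 × 10^-8 cm.
With Z = 2, ρ = Z·M/(N_A·a³) = 2 × 180.9 / (6.022 × 10²³ × 3.602 × 10^-23) = 16.68 g/cm³ = 16700 kg/m³.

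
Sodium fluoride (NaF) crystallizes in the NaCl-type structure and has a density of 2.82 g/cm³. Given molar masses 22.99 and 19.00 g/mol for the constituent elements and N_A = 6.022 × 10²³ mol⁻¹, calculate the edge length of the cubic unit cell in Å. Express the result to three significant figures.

M(NaF) = 41.99 g/mol; Z = 4 formula units per cell.
a³ = Z·M/(N_A·ρ) = 4 × 41.99 / (6.022 × 10²³ × 2.82) = 9.890 × 10^-23 cm³, so a = 4.625 × 10^-8 cm = 4.62 Å.

4.62 Å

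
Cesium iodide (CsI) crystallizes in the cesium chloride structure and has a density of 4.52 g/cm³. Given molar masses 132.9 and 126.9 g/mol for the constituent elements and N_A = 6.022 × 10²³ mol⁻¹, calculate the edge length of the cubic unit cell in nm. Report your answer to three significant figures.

0.457 nm

M(CsI) = 259.8 g/mol; Z = 1 formula unit per cell.
a³ = Z·M/(N_A·ρ) = 1 × 259.8 / (6.022 × 10²³ × 4.52) = 9.545 × 10^-23 cm³, so a = 4.570 × 10^-8 cm = 0.457 nm.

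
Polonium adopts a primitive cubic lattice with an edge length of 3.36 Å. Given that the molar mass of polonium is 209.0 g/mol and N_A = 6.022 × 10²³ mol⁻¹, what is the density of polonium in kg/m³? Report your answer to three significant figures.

A simple cubic unit cell contains Z = 1 atom.
Cell volume: a³ = (3.36 Å)³ = (3.360 × 10^-8 cm)³ = 3.793 × 10^-23 cm³.
ρ = Z·M/(N_A·a³) = 1 × 209.0 / (6.022 × 10²³ × 3.793 × 10^-23) = 9.149 g/cm³ = 9150 kg/m³.

9150 kg/m³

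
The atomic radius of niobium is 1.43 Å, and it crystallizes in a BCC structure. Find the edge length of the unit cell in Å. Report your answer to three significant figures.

In a BCC lattice, atoms touch along the body diagonal, so √3·a = 4r.
a = 4r/√3 = 4 × 1.43 / 1.7321 = 3.30 Å.

3.30 Å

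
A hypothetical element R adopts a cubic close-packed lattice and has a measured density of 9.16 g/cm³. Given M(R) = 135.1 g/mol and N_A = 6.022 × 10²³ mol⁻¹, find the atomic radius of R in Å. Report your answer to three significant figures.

For an FCC cell (Z = 4), a³ = Z·M/(N_A·ρ) = 4 × 135.1 / (6.022 × 10²³ × 9.160) = 9.797 × 10^-23 cm³, so a = 4.610 × 10^-8 cm = 4.610 Å.
Atoms touch along the face diagonal, so √2·a = 4r, so r = 0.3536 × a = 1.63 Å.

1.63 Å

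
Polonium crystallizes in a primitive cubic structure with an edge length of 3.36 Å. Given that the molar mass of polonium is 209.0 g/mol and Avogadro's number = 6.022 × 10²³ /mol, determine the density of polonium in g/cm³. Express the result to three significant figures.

9.15 g/cm³

A simple cubic unit cell contains Z = 1 atom.
Cell volume: a³ = (3.36 Å)³ = (3.360 × 10^-8 cm)³ = 3.793 × 10^-23 cm³.
ρ = Z·M/(N_A·a³) = 1 × 209.0 / (6.022 × 10²³ × 3.793 × 10^-23) = 9.149 g/cm³.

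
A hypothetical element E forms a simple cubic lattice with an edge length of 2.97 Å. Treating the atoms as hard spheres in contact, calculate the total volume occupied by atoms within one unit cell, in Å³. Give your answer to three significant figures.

13.7 Å³

In a simple cubic lattice atoms touch along the cell edge, so a = 2r, so r = 0.5000a = 1.485 Å.
V_atoms = Z × (4/3)πr³ = 1 × (4/3)π × (1.485)³ = 13.7 Å³.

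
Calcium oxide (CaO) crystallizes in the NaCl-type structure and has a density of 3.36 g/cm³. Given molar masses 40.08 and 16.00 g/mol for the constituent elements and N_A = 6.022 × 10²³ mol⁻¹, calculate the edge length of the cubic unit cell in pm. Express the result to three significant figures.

480 pm

M(CaO) = 56.08 g/mol; Z = 4 formula units per cell.
a³ = Z·M/(N_A·ρ) = 4 × 56.08 / (6.022 × 10²³ × 3.36) = 1.109 × 10^-22 cm³, so a = 4.804 × 10^-8 cm = 480 pm.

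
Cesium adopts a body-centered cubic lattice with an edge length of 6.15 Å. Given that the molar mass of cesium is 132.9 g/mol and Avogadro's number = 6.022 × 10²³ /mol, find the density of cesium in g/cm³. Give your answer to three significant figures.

A BCC unit cell contains Z = 2 atoms.
Cell volume: a³ = (6.15 Å)³ = (6.150 × 10^-8 cm)³ = 2.326 × 10^-22 cm³.
ρ = Z·M/(N_A·a³) = 2 × 132.9 / (6.022 × 10²³ × 2.326 × 10^-22) = 1.898 g/cm³.

1.90 g/cm³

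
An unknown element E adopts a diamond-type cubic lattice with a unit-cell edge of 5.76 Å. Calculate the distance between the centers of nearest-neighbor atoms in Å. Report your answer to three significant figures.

In a diamond cubic structure, nearest neighbors lie along the body diagonal with √3·a = 8r; the nearest-neighbor distance equals 2r = 0.4330·a.
d = 0.4330 × 5.76 = 2.49 Å.

2.49 Å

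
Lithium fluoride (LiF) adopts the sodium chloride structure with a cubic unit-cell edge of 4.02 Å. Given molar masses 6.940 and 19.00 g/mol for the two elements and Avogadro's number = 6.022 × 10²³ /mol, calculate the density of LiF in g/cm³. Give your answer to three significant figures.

The sodium chloride structure contains Z = 4 formula units per cell; M(LiF) = 6.940 + 19.00 = 25.94 g/mol.
a³ = (4.020 × 10^-8 cm)³ = 6.496 × 10^-23 cm³.
ρ = 4 × 25.94 / (6.022 × 10²³ × 6.496 × 10^-23) = 2.652 g/cm³.

2.65 g/cm³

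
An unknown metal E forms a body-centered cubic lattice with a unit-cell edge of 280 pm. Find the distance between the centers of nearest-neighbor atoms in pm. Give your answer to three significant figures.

In a BCC structure, atoms touch along the body diagonal, so √3·a = 4r; the nearest-neighbor distance equals 2r = 0.8660·a.
d = 0.8660 × 280 = 242 pm.

242 pm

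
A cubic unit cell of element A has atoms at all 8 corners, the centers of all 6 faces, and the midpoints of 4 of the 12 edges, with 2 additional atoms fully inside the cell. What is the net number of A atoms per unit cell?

Corner atoms are shared by 8 cells (1/8 each), face atoms by 2 (1/2 each), edge atoms by 4 (1/4 each), interior atoms are unshared.
Net atoms = 8 × 1/8 + 6 × 1/2 + 4 × 1/4 + 2 = 1 + 3 + 1 + 2 = 7.

7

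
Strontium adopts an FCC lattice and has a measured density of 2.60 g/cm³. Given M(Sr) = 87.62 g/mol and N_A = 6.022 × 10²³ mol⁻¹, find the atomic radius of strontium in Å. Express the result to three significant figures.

For an FCC cell (Z = 4), a³ = Z·M/(N_A·ρ) = 4 × 87.62 / (6.022 × 10²³ × 2.600) = 2.238 × 10^-22 cm³, so a = 6.072 × 10^-8 cm = 6.072 Å.
Atoms touch along the face diagonal, so √2·a = 4r, so r = 0.3536 × a = 2.15 Å.

2.15 Å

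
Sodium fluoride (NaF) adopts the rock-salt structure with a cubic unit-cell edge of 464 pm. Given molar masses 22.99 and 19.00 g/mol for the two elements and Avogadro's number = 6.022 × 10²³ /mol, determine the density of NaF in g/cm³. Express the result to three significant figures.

The rock-salt structure contains Z = 4 formula units per cell; M(NaF) = 22.99 + 19.00 = 41.99 g/mol.
a³ = (4.640 × 10^-8 cm)³ = 9.990 × 10^-23 cm³.
ρ = 4 × 41.99 / (6.022 × 10²³ × 9.990 × 10^-23) = 2.792 g/cm³.

2.79 g/cm³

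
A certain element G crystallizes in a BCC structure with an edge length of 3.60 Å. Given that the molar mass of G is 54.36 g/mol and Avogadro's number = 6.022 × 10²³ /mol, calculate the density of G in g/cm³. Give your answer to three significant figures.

3.87 g/cm³

A BCC unit cell contains Z = 2 atoms.
Cell volume: a³ = (3.60 Å)³ = (3.600 × 10^-8 cm)³ = 4.666 × 10^-23 cm³.
ρ = Z·M/(N_A·a³) = 2 × 54.36 / (6.022 × 10²³ × 4.666 × 10^-23) = 3.870 g/cm³.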